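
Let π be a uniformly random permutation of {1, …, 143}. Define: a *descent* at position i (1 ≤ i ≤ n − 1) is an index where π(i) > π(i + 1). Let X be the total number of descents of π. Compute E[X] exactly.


Write X = Σ X_I over i = 1, …, 142, with X_I the indicator of one descent.
There are 142 indicators.
For each fixed i, the pair (π(i), π(i+1)) is a uniformly random ordered pair of distinct values from {1, …, 143}; by symmetry P[π(i) > π(i+1)] = 1/2.
By linearity: E[X] = 142 · (1/2) = (143 − 1) · (1/2) = 71 ≈ 71.000000.

E[X] = 71 = 71.000000.


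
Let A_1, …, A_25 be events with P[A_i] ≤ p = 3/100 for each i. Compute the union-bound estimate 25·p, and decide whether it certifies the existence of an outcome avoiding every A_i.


Union bound: P[∪_{i=1}^{25} A_i] ≤ Σ_i P[A_i] ≤ 25·p = 25·(3/100) = 3/4.
Numerically: 3/4 ≈ 0.750000.
Is 3/4 < 1? YES.
Since P[∪ A_i] ≤ 3/4 < 1, the complement has P[∩ A_i^c] ≥ 1 − 3/4 = 1/4 > 0, so some outcome avoids every A_i.

25·p = 3/4 ≈ 0.750000; existence CERTIFIED by the union bound.


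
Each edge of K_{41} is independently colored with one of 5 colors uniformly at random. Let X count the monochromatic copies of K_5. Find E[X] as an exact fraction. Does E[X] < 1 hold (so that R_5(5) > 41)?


E[X] = C(41, 5) · 5^{1 − 10} = 749398 · 5^{−9} = 749398/1953125.
As a reduced fraction: E[X] = 749398/1953125 ≈ 0.38369.
Is E[X] < 1? YES.
Since E[X] < 1, there exists a 5-coloring of K_{41} with no monochromatic K_5; hence R_5(5) > 41.

E[X] = 749398/1953125 ≈ 0.38369; E[X] < 1, so R_5(5) > 41.


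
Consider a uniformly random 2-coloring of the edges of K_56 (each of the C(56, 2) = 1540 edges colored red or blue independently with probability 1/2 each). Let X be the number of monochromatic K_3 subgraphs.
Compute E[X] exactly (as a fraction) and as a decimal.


Let X = Σ_S X_S over the C(56, 3) = 27720 subsets S of size 3, where X_S = 1 if the K_3 on S is monochromatic.
For a fixed S, the K_3 on S has C(3, 2) = 3 edges. P[all 3 edges red] = (1/2)^3, and likewise for blue, so P[monochromatic] = 2·(1/2)^3 = 2^{1 − 3} = 1/4.
By linearity of expectation: E[X] = C(56, 3) · 2^{1 − 3} = 27720 · 1/4 = 6930.
Numerically: E[X] ≈ 6930.000.

E[X] = C(56,3)·2^(1−C(3,2)) = 6930 ≈ 6930.000.


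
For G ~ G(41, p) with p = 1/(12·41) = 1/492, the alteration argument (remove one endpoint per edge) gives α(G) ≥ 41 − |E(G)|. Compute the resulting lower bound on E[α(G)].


E[|E(G)|] = C(41, 2)·p = 820 · (1/492) = 5/3.
E[α(G)] ≥ n − E[|E(G)|] = 41 − 5/3 = 118/3.
Numerically: ≈ 39.33333.
(This is only a lower bound; the true E[α(G)] may be larger.)

E[α(G)] ≥ 118/3 ≈ 39.33333.


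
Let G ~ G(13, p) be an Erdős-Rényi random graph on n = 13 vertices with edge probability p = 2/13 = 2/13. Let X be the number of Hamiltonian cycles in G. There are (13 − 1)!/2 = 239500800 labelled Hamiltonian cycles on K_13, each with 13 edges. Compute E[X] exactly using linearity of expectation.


K_13 has (13 − 1)!/2 = 239500800 labelled Hamiltonian cycles.
For each such Hamiltonian cycle H, let X_H = 1 if all 13 edges of H are present in G. Then P[X_H = 1] = p^{13} = (2/13)^{13} = 8192/302875106592253.
By linearity: E[X] = Σ_H E[X_H] = 239500800 · p^{13} = 239500800 · 8192/302875106592253 = 1961990553600/302875106592253.
Numerically: E[X] ≈ 0.00647789.

E[X] = 239500800 · (2/13)^{13} = 1961990553600/302875106592253 ≈ 0.00647789.


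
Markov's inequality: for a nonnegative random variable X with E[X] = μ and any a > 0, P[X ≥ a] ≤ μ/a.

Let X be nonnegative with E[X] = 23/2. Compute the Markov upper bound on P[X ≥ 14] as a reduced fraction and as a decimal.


μ = E[X] = 23/2, a = 14.
Markov: P[X ≥ 14] ≤ μ/a = (23/2)/14 = 23/28.
Numerically: ≈ 0.821429.
(Since a = 14 > μ = 11.500000, the bound 23/28 is < 1 and informative.)

P[X ≥ 14] ≤ 23/28 ≈ 0.821429.


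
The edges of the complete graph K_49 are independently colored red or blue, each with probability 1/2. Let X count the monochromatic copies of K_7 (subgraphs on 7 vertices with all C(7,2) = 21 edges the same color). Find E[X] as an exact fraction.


Let X = Σ_S X_S over the C(49, 7) = 85900584 subsets S of size 7, where X_S = 1 if the K_7 on S is monochromatic.
For a fixed S, the K_7 on S has C(7, 2) = 21 edges. P[all 21 edges red] = (1/2)^21, and likewise for blue, so P[monochromatic] = 2·(1/2)^21 = 2^{1 − 21} = 1/1048576.
By linearity: E[X] = C(49, 7) · 2^{1 − 21} = 85900584 · 1/1048576 = 10737573/131072.
Numerically: E[X] ≈ 81.921.

E[X] = C(49,7)·2^(1−C(7,2)) = 10737573/131072 ≈ 81.921.


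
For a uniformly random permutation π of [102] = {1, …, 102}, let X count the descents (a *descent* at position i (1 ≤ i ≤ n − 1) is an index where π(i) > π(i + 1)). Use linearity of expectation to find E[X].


Write X = Σ X_I over i = 1, …, 101, with X_I the indicator of one descent.
There are 101 indicators.
For each fixed i, the pair (π(i), π(i+1)) is a uniformly random ordered pair of distinct values from {1, …, 102}; by symmetry P[π(i) > π(i+1)] = 1/2.
By linearity: E[X] = 101 · (1/2) = (102 − 1) · (1/2) = 101/2 ≈ 50.500000.

E[X] = 101/2 = 50.500000.


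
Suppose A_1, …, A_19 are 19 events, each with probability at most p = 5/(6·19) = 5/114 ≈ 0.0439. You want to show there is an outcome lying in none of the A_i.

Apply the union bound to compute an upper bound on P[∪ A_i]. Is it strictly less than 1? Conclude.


Union bound: P[∪_{i=1}^{19} A_i] ≤ Σ_i P[A_i] ≤ 19·p = 19·(5/114) = 5/6.
Numerically: 5/6 ≈ 0.8333.
Is 5/6 < 1? YES.
Since P[∪ A_i] ≤ 5/6 < 1, the complement has P[∩ A_i^c] ≥ 1 − 5/6 = 1/6 > 0, so some outcome avoids every A_i.

19·p = 5/6 ≈ 0.8333; existence CERTIFIED by the union bound.


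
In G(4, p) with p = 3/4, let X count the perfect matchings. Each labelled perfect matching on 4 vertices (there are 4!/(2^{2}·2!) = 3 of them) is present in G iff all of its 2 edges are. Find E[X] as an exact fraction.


K_4 has 4!/(2^{2}·2!) = 3 labelled perfect matchings.
For each such perfect matching H, let X_H = 1 if all 2 edges of H are present in G. Then P[X_H = 1] = p^{2} = (3/4)^{2} = 9/16.
By linearity: E[X] = Σ_H E[X_H] = 3 · p^{2} = 3 · 9/16 = 27/16.
Numerically: E[X] ≈ 1.688.

E[X] = 3 · (3/4)^{2} = 27/16 ≈ 1.688.


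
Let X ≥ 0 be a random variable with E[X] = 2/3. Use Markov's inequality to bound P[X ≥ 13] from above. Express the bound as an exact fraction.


μ = E[X] = 2/3, a = 13.
Markov: P[X ≥ 13] ≤ μ/a = (2/3)/13 = 2/39.
Numerically: ≈ 0.05128.
(Since a = 13 > μ = 0.66667, the bound 2/39 is < 1 and informative.)

P[X ≥ 13] ≤ 2/39 ≈ 0.05128.


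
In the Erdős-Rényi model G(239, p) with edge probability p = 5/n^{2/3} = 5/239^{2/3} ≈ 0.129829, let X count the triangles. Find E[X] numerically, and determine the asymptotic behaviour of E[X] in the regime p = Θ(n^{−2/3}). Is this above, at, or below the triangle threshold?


Number of potential triangles: C(239, 3) = 2246839.
Each occurs with probability p³ ≈ (0.129829)³ ≈ 2.18833704e-03.
By linearity: E[X] = C(239, 3)·p³ ≈ 2246839 · 2.18833704e-03 ≈ 4916.841004.
Since α = 2/3 < 1, p = c/n^{2/3} ≫ 1/n is above the triangle threshold p ~ 1/n. Asymptotically E[X] ~ (c³/6)·n^{3(1−α)} = (5³/6)·n^{1} → ∞; triangles are abundant w.h.p.

E[X] ≈ 4916.841004; in regime p = Θ(1/n^{2/3}) E[X] diverges (above the triangle threshold p ~ 1/n).


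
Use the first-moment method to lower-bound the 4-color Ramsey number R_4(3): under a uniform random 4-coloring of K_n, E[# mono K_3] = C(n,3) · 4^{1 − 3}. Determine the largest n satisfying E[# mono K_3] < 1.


We need C(n, 3) · 4^{1 − 3} < 1, i.e. C(n, 3) < 4^{3 − 1} = 16.
Check values of n near the boundary:
  n = 3: C(3, 3) = 1; 1 < 16? YES
  n = 4: C(4, 3) = 4; 4 < 16? YES
  n = 5: C(5, 3) = 10; 10 < 16? YES
  n = 6: C(6, 3) = 20; 20 < 16? NO
The largest n with C(n, 3) < 16 is n = 5 (where E[X] = 5/8 ≈ 0.62500). Hence R_4(3) > 5, i.e. R_4(3) ≥ 6.

Largest n = 5; hence R_4(3) > 5.


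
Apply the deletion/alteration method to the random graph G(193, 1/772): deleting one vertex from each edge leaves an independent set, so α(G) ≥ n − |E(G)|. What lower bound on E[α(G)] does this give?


E[|E(G)|] = C(193, 2)·p = 18528 · (1/772) = 24.
E[α(G)] ≥ n − E[|E(G)|] = 193 − 24 = 169.
Numerically: ≈ 169.000000.
(This is only a lower bound; the true E[α(G)] may be larger.)

E[α(G)] ≥ 169 ≈ 169.000000.


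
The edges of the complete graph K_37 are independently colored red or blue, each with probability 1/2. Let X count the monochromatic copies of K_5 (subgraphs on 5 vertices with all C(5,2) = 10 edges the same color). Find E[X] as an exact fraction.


Let X = Σ_S X_S over the C(37, 5) = 435897 subsets S of size 5, where X_S = 1 if the K_5 on S is monochromatic.
For a fixed S, the K_5 on S has C(5, 2) = 10 edges. P[all 10 edges red] = (1/2)^10, and likewise for blue, so P[monochromatic] = 2·(1/2)^10 = 2^{1 − 10} = 1/512.
Summing: E[X] = C(37, 5) · 2^{1 − 10} = 435897 · 1/512 = 435897/512.
Numerically: E[X] ≈ 851.3613.

E[X] = C(37,5)·2^(1−C(5,2)) = 435897/512 ≈ 851.3613.


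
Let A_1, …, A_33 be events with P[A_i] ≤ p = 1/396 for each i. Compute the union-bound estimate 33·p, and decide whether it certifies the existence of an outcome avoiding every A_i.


Union bound: P[∪_{i=1}^{33} A_i] ≤ Σ_i P[A_i] ≤ 33·p = 33·(1/396) = 1/12.
Numerically: 1/12 ≈ 0.083.
Is 1/12 < 1? YES.
Since P[∪ A_i] ≤ 1/12 < 1, the complement has P[∩ A_i^c] ≥ 1 − 1/12 = 11/12 > 0, so some outcome avoids every A_i.

33·p = 1/12 ≈ 0.083; existence CERTIFIED by the union bound.


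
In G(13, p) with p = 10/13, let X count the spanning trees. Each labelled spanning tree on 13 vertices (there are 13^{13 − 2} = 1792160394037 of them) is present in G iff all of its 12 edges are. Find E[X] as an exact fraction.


K_13 has 13^{13 − 2} = 1792160394037 labelled spanning trees.
For each such spanning tree H, let X_H = 1 if all 12 edges of H are present in G. Then P[X_H = 1] = p^{12} = (10/13)^{12} = 1000000000000/23298085122481.
By linearity: E[X] = Σ_H E[X_H] = 1792160394037 · p^{12} = 1792160394037 · 1000000000000/23298085122481 = 1000000000000/13.
Numerically: E[X] ≈ 7.6923e+10.

E[X] = 1792160394037 · (10/13)^{12} = 1000000000000/13 ≈ 7.6923e+10.


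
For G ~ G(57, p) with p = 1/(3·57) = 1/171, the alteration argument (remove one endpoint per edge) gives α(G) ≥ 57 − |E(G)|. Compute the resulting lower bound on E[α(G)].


E[|E(G)|] = C(57, 2)·p = 1596 · (1/171) = 28/3.
E[α(G)] ≥ n − E[|E(G)|] = 57 − 28/3 = 143/3.
Numerically: ≈ 47.666667.
(This is only a lower bound; the true E[α(G)] may be larger.)

E[α(G)] ≥ 143/3 ≈ 47.666667.


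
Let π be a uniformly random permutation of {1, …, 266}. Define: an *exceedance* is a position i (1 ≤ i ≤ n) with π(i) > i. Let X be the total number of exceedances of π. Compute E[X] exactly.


Write X = Σ_{i=1}^{266} X_i, where X_i = 1_{π(i) > i}.
For each fixed i, π(i) is uniform over {1, …, 266} (marginal of a uniform permutation), so P[π(i) > i] = (n − i)/n. Summing: Σ_{i=1}^{266} (n − i)/n = (0 + 1 + … + 265)/266 = 266(266 − 1)/(2·266) = (266 − 1)/2.
Hence E[X] = Σ_{i=1}^{266} (266 − i)/266 = 265/2 ≈ 132.5000.

E[X] = 265/2 = 132.5000.


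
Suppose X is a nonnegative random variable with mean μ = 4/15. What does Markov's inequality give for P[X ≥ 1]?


μ = E[X] = 4/15, a = 1.
Markov: P[X ≥ 1] ≤ μ/a = (4/15)/1 = 4/15.
Numerically: ≈ 0.267.
(Since a = 1 > μ = 0.267, the bound 4/15 is < 1 and informative.)

P[X ≥ 1] ≤ 4/15 ≈ 0.267.


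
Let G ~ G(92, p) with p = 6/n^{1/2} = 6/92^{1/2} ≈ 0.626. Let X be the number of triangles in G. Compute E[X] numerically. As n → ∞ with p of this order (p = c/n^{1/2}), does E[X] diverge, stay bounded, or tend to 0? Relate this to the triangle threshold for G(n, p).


Number of potential triangles: C(92, 3) = 125580.
Each occurs with probability p³ ≈ (0.626)³ ≈ 2.44778e-01.
By linearity: E[X] = C(92, 3)·p³ ≈ 125580 · 2.44778e-01 ≈ 30739.195.
Since α = 1/2 < 1, p = c/n^{1/2} ≫ 1/n is above the triangle threshold p ~ 1/n. Asymptotically E[X] ~ (c³/6)·n^{3(1−α)} = (6³/6)·n^{1.5} → ∞; triangles are abundant w.h.p.

E[X] ≈ 30739.195; in regime p = Θ(1/n^{1/2}) E[X] diverges (above the triangle threshold p ~ 1/n).


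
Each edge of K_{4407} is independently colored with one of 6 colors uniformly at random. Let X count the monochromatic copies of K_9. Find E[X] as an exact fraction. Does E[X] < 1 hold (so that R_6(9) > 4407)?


E[X] = C(4407, 9) · 6^{1 − 36} = 1713856532599459170657070050 · 6^{−35} = 1713856532599459170657070050/1719070799748422591028658176.
As a reduced fraction: E[X] = 285642755433243195109511675/286511799958070431838109696 ≈ 0.9970.
Is E[X] < 1? YES.
Since E[X] < 1, there exists a 6-coloring of K_{4407} with no monochromatic K_9; hence R_6(9) > 4407.

E[X] = 285642755433243195109511675/286511799958070431838109696 ≈ 0.9970; E[X] < 1, so R_6(9) > 4407.


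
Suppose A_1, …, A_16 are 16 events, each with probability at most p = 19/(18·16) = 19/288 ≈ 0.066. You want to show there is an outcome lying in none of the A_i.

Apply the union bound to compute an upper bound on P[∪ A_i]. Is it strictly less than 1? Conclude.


Union bound: P[∪_{i=1}^{16} A_i] ≤ Σ_i P[A_i] ≤ 16·p = 16·(19/288) = 19/18.
Numerically: 19/18 ≈ 1.056.
Is 19/18 < 1? NO.
Since the bound 19/18 is ≥ 1, the union bound is uninformative here; it does NOT by itself certify existence.

16·p = 19/18 ≈ 1.056; existence NOT certified by the union bound.


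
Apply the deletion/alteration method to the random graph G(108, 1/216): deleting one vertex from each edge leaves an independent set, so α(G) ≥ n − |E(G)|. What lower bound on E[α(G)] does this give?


E[|E(G)|] = C(108, 2)·p = 5778 · (1/216) = 107/4.
E[α(G)] ≥ n − E[|E(G)|] = 108 − 107/4 = 325/4.
Numerically: ≈ 81.25000.
(This is only a lower bound; the true E[α(G)] may be larger.)

E[α(G)] ≥ 325/4 ≈ 81.25000.


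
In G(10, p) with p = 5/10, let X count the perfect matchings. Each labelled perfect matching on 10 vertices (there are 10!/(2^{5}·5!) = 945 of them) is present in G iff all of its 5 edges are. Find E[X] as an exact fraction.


K_10 has 10!/(2^{5}·5!) = 945 labelled perfect matchings.
For each such perfect matching H, let X_H = 1 if all 5 edges of H are present in G. Then P[X_H = 1] = p^{5} = (1/2)^{5} = 1/32.
Summing the indicators: E[X] = Σ_H E[X_H] = 945 · p^{5} = 945 · 1/32 = 945/32.
Numerically: E[X] ≈ 29.5312.

E[X] = 945 · (1/2)^{5} = 945/32 ≈ 29.5312.


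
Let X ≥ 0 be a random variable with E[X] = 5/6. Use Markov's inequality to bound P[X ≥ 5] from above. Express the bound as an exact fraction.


μ = E[X] = 5/6, a = 5.
Markov: P[X ≥ 5] ≤ μ/a = (5/6)/5 = 1/6.
Numerically: ≈ 0.166667.
(Since a = 5 > μ = 0.833333, the bound 1/6 is < 1 and informative.)

P[X ≥ 5] ≤ 1/6 ≈ 0.166667.


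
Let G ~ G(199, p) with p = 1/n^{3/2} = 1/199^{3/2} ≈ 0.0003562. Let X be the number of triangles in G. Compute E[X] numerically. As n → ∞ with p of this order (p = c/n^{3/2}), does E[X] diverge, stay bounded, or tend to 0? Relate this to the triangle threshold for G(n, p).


Number of potential triangles: C(199, 3) = 1293699.
Each occurs with probability p³ ≈ (0.0003562)³ ≈ 4.520236e-11.
By linearity: E[X] = C(199, 3)·p³ ≈ 1293699 · 4.520236e-11 ≈ 0.0001.
Since α = 3/2 > 1, p = c/n^{3/2} = o(1/n) is below the triangle threshold p ~ 1/n. Asymptotically E[X] ~ (c³/6)·n^{3(1−α)} = (1³/6)·n^{-1.5} → 0, so by Markov's inequality G has no triangles w.h.p.

E[X] ≈ 0.0001; in regime p = Θ(1/n^{3/2}) E[X] tends to 0 (below the triangle threshold p ~ 1/n).


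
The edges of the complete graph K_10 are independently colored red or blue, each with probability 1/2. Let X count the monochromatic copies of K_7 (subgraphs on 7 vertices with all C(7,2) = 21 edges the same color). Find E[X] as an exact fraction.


Let X = Σ_S X_S over the C(10, 7) = 120 subsets S of size 7, where X_S = 1 if the K_7 on S is monochromatic.
For a fixed S, the K_7 on S has C(7, 2) = 21 edges. P[all 21 edges red] = (1/2)^21, and likewise for blue, so P[monochromatic] = 2·(1/2)^21 = 2^{1 − 21} = 1/1048576.
By linearity of expectation: E[X] = C(10, 7) · 2^{1 − 21} = 120 · 1/1048576 = 15/131072.
Numerically: E[X] ≈ 0.000.

E[X] = C(10,7)·2^(1−C(7,2)) = 15/131072 ≈ 0.000.


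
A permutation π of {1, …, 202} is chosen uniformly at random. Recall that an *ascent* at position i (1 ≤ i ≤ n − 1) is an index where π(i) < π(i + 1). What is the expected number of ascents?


Write X = Σ X_I over i = 1, …, 201, with X_I the indicator of one ascent.
There are 201 indicators.
For each fixed i, the pair (π(i), π(i+1)) is a uniformly random ordered pair of distinct values from {1, …, 202}; by symmetry P[π(i) < π(i+1)] = 1/2.
By linearity: E[X] = 201 · (1/2) = (202 − 1) · (1/2) = 201/2 ≈ 100.5000.

E[X] = 201/2 = 100.5000.


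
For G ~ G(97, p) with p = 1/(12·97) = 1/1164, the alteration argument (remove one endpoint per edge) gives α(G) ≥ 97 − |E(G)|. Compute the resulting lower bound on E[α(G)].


E[|E(G)|] = C(97, 2)·p = 4656 · (1/1164) = 4.
E[α(G)] ≥ n − E[|E(G)|] = 97 − 4 = 93.
Numerically: ≈ 93.000.
(This is only a lower bound; the true E[α(G)] may be larger.)

E[α(G)] ≥ 93 ≈ 93.000.


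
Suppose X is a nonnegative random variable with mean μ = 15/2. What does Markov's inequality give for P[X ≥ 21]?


μ = E[X] = 15/2, a = 21.
Markov: P[X ≥ 21] ≤ μ/a = (15/2)/21 = 5/14.
Numerically: ≈ 0.357143.
(Since a = 21 > μ = 7.500000, the bound 5/14 is < 1 and informative.)

P[X ≥ 21] ≤ 5/14 ≈ 0.357143.


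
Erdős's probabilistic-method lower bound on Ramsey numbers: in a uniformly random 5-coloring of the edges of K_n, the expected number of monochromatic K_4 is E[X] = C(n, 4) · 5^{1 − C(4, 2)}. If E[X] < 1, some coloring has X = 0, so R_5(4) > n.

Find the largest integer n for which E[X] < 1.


We need C(n, 4) · 5^{1 − 6} < 1, i.e. C(n, 4) < 5^{6 − 1} = 3125.
Check values of n near the boundary:
  n = 17: C(17, 4) = 2380; 2380 < 3125? YES
  n = 18: C(18, 4) = 3060; 3060 < 3125? YES
  n = 19: C(19, 4) = 3876; 3876 < 3125? NO
  n = 20: C(20, 4) = 4845; 4845 < 3125? NO
  n = 21: C(21, 4) = 5985; 5985 < 3125? NO
The largest n with C(n, 4) < 3125 is n = 18 (where E[X] = 612/625 ≈ 0.979200). Hence R_5(4) > 18, i.e. R_5(4) ≥ 19.

Largest n = 18; hence R_5(4) > 18.


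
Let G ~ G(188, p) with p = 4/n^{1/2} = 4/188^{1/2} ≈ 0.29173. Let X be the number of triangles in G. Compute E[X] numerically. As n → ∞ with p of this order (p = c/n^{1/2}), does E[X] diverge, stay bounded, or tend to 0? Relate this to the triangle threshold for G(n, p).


Number of potential triangles: C(188, 3) = 1089836.
Each occurs with probability p³ ≈ (0.29173)³ ≈ 2.48280837e-02.
By linearity: E[X] = C(188, 3)·p³ ≈ 1089836 · 2.48280837e-02 ≈ 27058.539383.
Since α = 1/2 < 1, p = c/n^{1/2} ≫ 1/n is above the triangle threshold p ~ 1/n. Asymptotically E[X] ~ (c³/6)·n^{3(1−α)} = (4³/6)·n^{1.5} → ∞; triangles are abundant w.h.p.

E[X] ≈ 27058.539383; in regime p = Θ(1/n^{1/2}) E[X] diverges (above the triangle threshold p ~ 1/n).


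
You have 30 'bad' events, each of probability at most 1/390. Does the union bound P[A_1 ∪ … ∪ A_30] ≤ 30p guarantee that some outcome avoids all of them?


Union bound: P[∪_{i=1}^{30} A_i] ≤ Σ_i P[A_i] ≤ 30·p = 30·(1/390) = 1/13.
Numerically: 1/13 ≈ 0.07692.
Is 1/13 < 1? YES.
Since P[∪ A_i] ≤ 1/13 < 1, the complement has P[∩ A_i^c] ≥ 1 − 1/13 = 12/13 > 0, so some outcome avoids every A_i.

30·p = 1/13 ≈ 0.07692; existence CERTIFIED by the union bound.


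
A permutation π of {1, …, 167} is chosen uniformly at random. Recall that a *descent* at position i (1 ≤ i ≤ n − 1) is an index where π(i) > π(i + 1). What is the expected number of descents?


Write X = Σ X_I over i = 1, …, 166, with X_I the indicator of one descent.
There are 166 indicators.
For each fixed i, the pair (π(i), π(i+1)) is a uniformly random ordered pair of distinct values from {1, …, 167}; by symmetry P[π(i) > π(i+1)] = 1/2.
By linearity: E[X] = 166 · (1/2) = (167 − 1) · (1/2) = 83 ≈ 83.00000.

E[X] = 83 = 83.00000.


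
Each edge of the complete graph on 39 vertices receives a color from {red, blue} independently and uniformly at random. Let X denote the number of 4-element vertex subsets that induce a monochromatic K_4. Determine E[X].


Let X = Σ_S X_S over the C(39, 4) = 82251 subsets S of size 4, where X_S = 1 if the K_4 on S is monochromatic.
For a fixed S, the K_4 on S has C(4, 2) = 6 edges. P[all 6 edges red] = (1/2)^6, and likewise for blue, so P[monochromatic] = 2·(1/2)^6 = 2^{1 − 6} = 1/32.
Summing: E[X] = C(39, 4) · 2^{1 − 6} = 82251 · 1/32 = 82251/32.
Numerically: E[X] ≈ 2570.343750.

E[X] = C(39,4)·2^(1−C(4,2)) = 82251/32 ≈ 2570.343750.


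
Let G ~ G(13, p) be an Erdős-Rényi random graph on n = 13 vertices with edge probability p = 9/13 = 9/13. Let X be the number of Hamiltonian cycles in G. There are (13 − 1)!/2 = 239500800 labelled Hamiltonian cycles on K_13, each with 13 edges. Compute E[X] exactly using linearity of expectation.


K_13 has (13 − 1)!/2 = 239500800 labelled Hamiltonian cycles.
For each such Hamiltonian cycle H, let X_H = 1 if all 13 edges of H are present in G. Then P[X_H = 1] = p^{13} = (9/13)^{13} = 2541865828329/302875106592253.
By linearity: E[X] = Σ_H E[X_H] = 239500800 · p^{13} = 239500800 · 2541865828329/302875106592253 = 608778899377458163200/302875106592253.
Numerically: E[X] ≈ 2.01e+06.

E[X] = 239500800 · (9/13)^{13} = 608778899377458163200/302875106592253 ≈ 2.01e+06.


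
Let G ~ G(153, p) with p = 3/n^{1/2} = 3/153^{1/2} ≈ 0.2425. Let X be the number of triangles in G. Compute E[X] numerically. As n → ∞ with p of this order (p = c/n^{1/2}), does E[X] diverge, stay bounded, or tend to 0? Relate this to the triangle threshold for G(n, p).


Number of potential triangles: C(153, 3) = 585276.
Each occurs with probability p³ ≈ (0.2425)³ ≈ 1.426680e-02.
By linearity: E[X] = C(153, 3)·p³ ≈ 585276 · 1.426680e-02 ≈ 8350.0165.
Since α = 1/2 < 1, p = c/n^{1/2} ≫ 1/n is above the triangle threshold p ~ 1/n. Asymptotically E[X] ~ (c³/6)·n^{3(1−α)} = (3³/6)·n^{1.5} → ∞; triangles are abundant w.h.p.

E[X] ≈ 8350.0165; in regime p = Θ(1/n^{1/2}) E[X] diverges (above the triangle threshold p ~ 1/n).


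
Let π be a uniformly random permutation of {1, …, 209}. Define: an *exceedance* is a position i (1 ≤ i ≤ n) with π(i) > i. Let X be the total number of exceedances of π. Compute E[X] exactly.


Write X = Σ_{i=1}^{209} X_i, where X_i = 1_{π(i) > i}.
For each fixed i, π(i) is uniform over {1, …, 209} (marginal of a uniform permutation), so P[π(i) > i] = (n − i)/n. Summing: Σ_{i=1}^{209} (n − i)/n = (0 + 1 + … + 208)/209 = 209(209 − 1)/(2·209) = (209 − 1)/2.
Hence E[X] = Σ_{i=1}^{209} (209 − i)/209 = 104 ≈ 104.000000.

E[X] = 104 = 104.000000.


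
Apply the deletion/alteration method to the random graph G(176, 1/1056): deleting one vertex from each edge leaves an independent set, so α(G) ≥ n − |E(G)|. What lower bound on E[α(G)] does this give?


E[|E(G)|] = C(176, 2)·p = 15400 · (1/1056) = 175/12.
E[α(G)] ≥ n − E[|E(G)|] = 176 − 175/12 = 1937/12.
Numerically: ≈ 161.41667.
(This is only a lower bound; the true E[α(G)] may be larger.)

E[α(G)] ≥ 1937/12 ≈ 161.41667.


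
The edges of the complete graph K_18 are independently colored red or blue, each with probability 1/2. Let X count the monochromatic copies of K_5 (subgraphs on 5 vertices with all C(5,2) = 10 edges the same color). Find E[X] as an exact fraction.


Let X = Σ_S X_S over the C(18, 5) = 8568 subsets S of size 5, where X_S = 1 if the K_5 on S is monochromatic.
For a fixed S, the K_5 on S has C(5, 2) = 10 edges. P[all 10 edges red] = (1/2)^10, and likewise for blue, so P[monochromatic] = 2·(1/2)^10 = 2^{1 − 10} = 1/512.
By linearity of expectation: E[X] = C(18, 5) · 2^{1 − 10} = 8568 · 1/512 = 1071/64.
Numerically: E[X] ≈ 16.73438.

E[X] = C(18,5)·2^(1−C(5,2)) = 1071/64 ≈ 16.73438.


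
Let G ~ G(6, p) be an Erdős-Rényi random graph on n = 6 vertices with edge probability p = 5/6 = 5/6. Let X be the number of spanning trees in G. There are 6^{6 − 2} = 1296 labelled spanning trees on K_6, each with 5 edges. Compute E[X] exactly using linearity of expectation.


K_6 has 6^{6 − 2} = 1296 labelled spanning trees.
For each such spanning tree H, let X_H = 1 if all 5 edges of H are present in G. Then P[X_H = 1] = p^{5} = (5/6)^{5} = 3125/7776.
Summing the indicators: E[X] = Σ_H E[X_H] = 1296 · p^{5} = 1296 · 3125/7776 = 3125/6.
Numerically: E[X] ≈ 520.8.

E[X] = 1296 · (5/6)^{5} = 3125/6 ≈ 520.8.


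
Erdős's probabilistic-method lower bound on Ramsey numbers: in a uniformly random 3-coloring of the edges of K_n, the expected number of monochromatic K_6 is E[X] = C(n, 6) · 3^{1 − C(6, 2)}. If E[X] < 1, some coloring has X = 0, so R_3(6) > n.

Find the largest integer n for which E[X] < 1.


We need C(n, 6) · 3^{1 − 15} < 1, i.e. C(n, 6) < 3^{15 − 1} = 4782969.
Check values of n near the boundary:
  n = 37: C(37, 6) = 2324784; 2324784 < 4782969? YES
  n = 38: C(38, 6) = 2760681; 2760681 < 4782969? YES
  n = 39: C(39, 6) = 3262623; 3262623 < 4782969? YES
  n = 40: C(40, 6) = 3838380; 3838380 < 4782969? YES
  n = 41: C(41, 6) = 4496388; 4496388 < 4782969? YES
  n = 42: C(42, 6) = 5245786; 5245786 < 4782969? NO
The largest n with C(n, 6) < 4782969 is n = 41 (where E[X] = 1498796/1594323 ≈ 0.94008). Hence R_3(6) > 41, i.e. R_3(6) ≥ 42.

Largest n = 41; hence R_3(6) > 41.


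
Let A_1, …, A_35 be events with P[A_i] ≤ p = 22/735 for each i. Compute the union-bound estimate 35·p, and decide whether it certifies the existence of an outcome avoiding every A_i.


Union bound: P[∪_{i=1}^{35} A_i] ≤ Σ_i P[A_i] ≤ 35·p = 35·(22/735) = 22/21.
Numerically: 22/21 ≈ 1.048.
Is 22/21 < 1? NO.
Since the bound 22/21 is ≥ 1, the union bound is uninformative here; it does NOT by itself certify existence.

35·p = 22/21 ≈ 1.048; existence NOT certified by the union bound.


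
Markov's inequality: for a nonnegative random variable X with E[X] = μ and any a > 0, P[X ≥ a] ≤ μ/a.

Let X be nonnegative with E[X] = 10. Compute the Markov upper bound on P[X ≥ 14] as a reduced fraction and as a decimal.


μ = E[X] = 10, a = 14.
Markov: P[X ≥ 14] ≤ μ/a = (10)/14 = 5/7.
Numerically: ≈ 0.7143.
(Since a = 14 > μ = 10.0000, the bound 5/7 is < 1 and informative.)

P[X ≥ 14] ≤ 5/7 ≈ 0.7143.


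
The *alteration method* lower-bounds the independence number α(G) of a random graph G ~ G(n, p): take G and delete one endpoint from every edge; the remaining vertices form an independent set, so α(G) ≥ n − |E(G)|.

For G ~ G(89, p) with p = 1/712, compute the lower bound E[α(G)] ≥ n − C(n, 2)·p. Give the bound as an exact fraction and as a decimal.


E[|E(G)|] = C(89, 2)·p = 3916 · (1/712) = 11/2.
E[α(G)] ≥ n − E[|E(G)|] = 89 − 11/2 = 167/2.
Numerically: ≈ 83.500.
(This is only a lower bound; the true E[α(G)] may be larger.)

E[α(G)] ≥ 167/2 ≈ 83.500.


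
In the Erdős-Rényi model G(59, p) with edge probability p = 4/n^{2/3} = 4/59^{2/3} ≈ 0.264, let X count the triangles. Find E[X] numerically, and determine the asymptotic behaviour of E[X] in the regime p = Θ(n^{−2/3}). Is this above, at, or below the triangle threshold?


Number of potential triangles: C(59, 3) = 32509.
Each occurs with probability p³ ≈ (0.264)³ ≈ 1.83855e-02.
By linearity: E[X] = C(59, 3)·p³ ≈ 32509 · 1.83855e-02 ≈ 597.695.
Since α = 2/3 < 1, p = c/n^{2/3} ≫ 1/n is above the triangle threshold p ~ 1/n. Asymptotically E[X] ~ (c³/6)·n^{3(1−α)} = (4³/6)·n^{1} → ∞; triangles are abundant w.h.p.

E[X] ≈ 597.695; in regime p = Θ(1/n^{2/3}) E[X] diverges (above the triangle threshold p ~ 1/n).


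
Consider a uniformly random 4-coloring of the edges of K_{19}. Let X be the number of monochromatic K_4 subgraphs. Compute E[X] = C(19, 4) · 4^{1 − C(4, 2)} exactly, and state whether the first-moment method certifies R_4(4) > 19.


E[X] = C(19, 4) · 4^{1 − 6} = 3876 · 4^{−5} = 3876/1024.
As a reduced fraction: E[X] = 969/256 ≈ 3.7852.
Is E[X] < 1? NO.
Since E[X] ≥ 1, the first-moment bound is inconclusive at n = 19; it does NOT by itself certify R_4(4) > 19.

E[X] = 969/256 ≈ 3.7852; E[X] ≥ 1; first-moment method inconclusive here.


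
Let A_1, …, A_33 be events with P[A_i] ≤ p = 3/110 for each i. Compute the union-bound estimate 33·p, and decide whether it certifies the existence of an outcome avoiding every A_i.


Union bound: P[∪_{i=1}^{33} A_i] ≤ Σ_i P[A_i] ≤ 33·p = 33·(3/110) = 9/10.
Numerically: 9/10 ≈ 0.90000.
Is 9/10 < 1? YES.
Since P[∪ A_i] ≤ 9/10 < 1, the complement has P[∩ A_i^c] ≥ 1 − 9/10 = 1/10 > 0, so some outcome avoids every A_i.

33·p = 9/10 ≈ 0.90000; existence CERTIFIED by the union bound.


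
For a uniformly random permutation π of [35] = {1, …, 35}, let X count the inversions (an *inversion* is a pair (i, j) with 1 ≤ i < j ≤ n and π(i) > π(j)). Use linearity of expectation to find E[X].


Write X = Σ X_I over the C(35, 2) = 595 pairs i < j, with X_I the indicator of one inversion.
There are 595 indicators.
For each fixed pair i < j, the values π(i) and π(j) are two distinct elements of {1, …, 35} in uniformly random order; by symmetry P[π(i) > π(j)] = 1/2.
By linearity: E[X] = 595 · (1/2) = C(35, 2) · (1/2) = 595/2 = 595/2 ≈ 297.5000.

E[X] = 595/2 = 297.5000.


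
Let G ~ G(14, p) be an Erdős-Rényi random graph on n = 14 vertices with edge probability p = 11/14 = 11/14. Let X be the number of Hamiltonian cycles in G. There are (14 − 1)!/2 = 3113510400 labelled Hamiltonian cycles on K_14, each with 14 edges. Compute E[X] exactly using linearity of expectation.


K_14 has (14 − 1)!/2 = 3113510400 labelled Hamiltonian cycles.
For each such Hamiltonian cycle H, let X_H = 1 if all 14 edges of H are present in G. Then P[X_H = 1] = p^{14} = (11/14)^{14} = 379749833583241/11112006825558016.
Summing the indicators: E[X] = Σ_H E[X_H] = 3113510400 · p^{14} = 3113510400 · 379749833583241/11112006825558016 = 329898174179601037725/3100448333024.
Numerically: E[X] ≈ 1.064e+08.

E[X] = 3113510400 · (11/14)^{14} = 329898174179601037725/3100448333024 ≈ 1.064e+08.


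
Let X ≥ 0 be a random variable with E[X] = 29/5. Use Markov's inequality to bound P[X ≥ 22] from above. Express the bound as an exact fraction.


μ = E[X] = 29/5, a = 22.
Markov: P[X ≥ 22] ≤ μ/a = (29/5)/22 = 29/110.
Numerically: ≈ 0.264.
(Since a = 22 > μ = 5.800, the bound 29/110 is < 1 and informative.)

P[X ≥ 22] ≤ 29/110 ≈ 0.264.


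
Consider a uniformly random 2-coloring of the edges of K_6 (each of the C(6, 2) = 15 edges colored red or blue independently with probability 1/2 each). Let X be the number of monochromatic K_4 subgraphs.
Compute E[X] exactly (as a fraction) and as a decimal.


Let X = Σ_S X_S over the C(6, 4) = 15 subsets S of size 4, where X_S = 1 if the K_4 on S is monochromatic.
For a fixed S, the K_4 on S has C(4, 2) = 6 edges. P[all 6 edges red] = (1/2)^6, and likewise for blue, so P[monochromatic] = 2·(1/2)^6 = 2^{1 − 6} = 1/32.
By linearity of expectation: E[X] = C(6, 4) · 2^{1 − 6} = 15 · 1/32 = 15/32.
Numerically: E[X] ≈ 0.46875.

E[X] = C(6,4)·2^(1−C(4,2)) = 15/32 ≈ 0.46875.


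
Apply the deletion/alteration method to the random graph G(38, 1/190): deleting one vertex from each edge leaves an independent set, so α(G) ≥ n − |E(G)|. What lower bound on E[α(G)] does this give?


E[|E(G)|] = C(38, 2)·p = 703 · (1/190) = 37/10.
E[α(G)] ≥ n − E[|E(G)|] = 38 − 37/10 = 343/10.
Numerically: ≈ 34.3000.
(This is only a lower bound; the true E[α(G)] may be larger.)

E[α(G)] ≥ 343/10 ≈ 34.3000.


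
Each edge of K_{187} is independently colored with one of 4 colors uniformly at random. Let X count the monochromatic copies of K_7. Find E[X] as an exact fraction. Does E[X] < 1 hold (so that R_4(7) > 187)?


E[X] = C(187, 7) · 4^{1 − 21} = 1416167483302 · 4^{−20} = 1416167483302/1099511627776.
As a reduced fraction: E[X] = 708083741651/549755813888 ≈ 1.2880.
Is E[X] < 1? NO.
Since E[X] ≥ 1, the first-moment bound is inconclusive at n = 187; it does NOT by itself certify R_4(7) > 187.

E[X] = 708083741651/549755813888 ≈ 1.2880; E[X] ≥ 1; first-moment method inconclusive here.


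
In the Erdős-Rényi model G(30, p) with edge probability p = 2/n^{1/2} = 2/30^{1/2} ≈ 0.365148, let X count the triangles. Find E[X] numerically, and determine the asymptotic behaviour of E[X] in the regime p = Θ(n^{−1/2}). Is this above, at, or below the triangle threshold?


Number of potential triangles: C(30, 3) = 4060.
Each occurs with probability p³ ≈ (0.365148)³ ≈ 4.86864496e-02.
By linearity: E[X] = C(30, 3)·p³ ≈ 4060 · 4.86864496e-02 ≈ 197.666985.
Since α = 1/2 < 1, p = c/n^{1/2} ≫ 1/n is above the triangle threshold p ~ 1/n. Asymptotically E[X] ~ (c³/6)·n^{3(1−α)} = (2³/6)·n^{1.5} → ∞; triangles are abundant w.h.p.

E[X] ≈ 197.666985; in regime p = Θ(1/n^{1/2}) E[X] diverges (above the triangle threshold p ~ 1/n).


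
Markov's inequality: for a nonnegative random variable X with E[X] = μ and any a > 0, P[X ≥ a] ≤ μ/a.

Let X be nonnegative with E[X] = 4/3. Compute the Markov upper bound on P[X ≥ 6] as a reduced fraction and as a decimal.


μ = E[X] = 4/3, a = 6.
Markov: P[X ≥ 6] ≤ μ/a = (4/3)/6 = 2/9.
Numerically: ≈ 0.2222.
(Since a = 6 > μ = 1.3333, the bound 2/9 is < 1 and informative.)

P[X ≥ 6] ≤ 2/9 ≈ 0.2222.


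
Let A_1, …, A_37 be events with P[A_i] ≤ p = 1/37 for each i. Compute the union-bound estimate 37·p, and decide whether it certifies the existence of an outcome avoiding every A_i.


Union bound: P[∪_{i=1}^{37} A_i] ≤ Σ_i P[A_i] ≤ 37·p = 37·(1/37) = 1.
Numerically: 1 ≈ 1.0000000.
Is 1 < 1? NO.
Since the bound 1 is ≥ 1, the union bound is uninformative here; it does NOT by itself certify existence.

37·p = 1 ≈ 1.0000000; existence NOT certified by the union bound.


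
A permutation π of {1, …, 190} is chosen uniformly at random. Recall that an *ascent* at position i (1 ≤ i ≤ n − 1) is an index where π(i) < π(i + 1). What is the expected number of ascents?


Write X = Σ X_I over i = 1, …, 189, with X_I the indicator of one ascent.
There are 189 indicators.
For each fixed i, the pair (π(i), π(i+1)) is a uniformly random ordered pair of distinct values from {1, …, 190}; by symmetry P[π(i) < π(i+1)] = 1/2.
By linearity: E[X] = 189 · (1/2) = (190 − 1) · (1/2) = 189/2 ≈ 94.500000.

E[X] = 189/2 = 94.500000.


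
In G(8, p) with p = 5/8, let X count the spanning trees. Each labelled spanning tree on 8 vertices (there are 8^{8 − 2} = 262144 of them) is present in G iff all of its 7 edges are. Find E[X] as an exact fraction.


K_8 has 8^{8 − 2} = 262144 labelled spanning trees.
For each such spanning tree H, let X_H = 1 if all 7 edges of H are present in G. Then P[X_H = 1] = p^{7} = (5/8)^{7} = 78125/2097152.
Summing the indicators: E[X] = Σ_H E[X_H] = 262144 · p^{7} = 262144 · 78125/2097152 = 78125/8.
Numerically: E[X] ≈ 9.77e+03.

E[X] = 262144 · (5/8)^{7} = 78125/8 ≈ 9.77e+03.


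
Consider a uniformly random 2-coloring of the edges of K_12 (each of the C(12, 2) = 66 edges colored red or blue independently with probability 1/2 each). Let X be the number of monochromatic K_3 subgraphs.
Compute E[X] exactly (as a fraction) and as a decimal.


Let X = Σ_S X_S over the C(12, 3) = 220 subsets S of size 3, where X_S = 1 if the K_3 on S is monochromatic.
For a fixed S, the K_3 on S has C(3, 2) = 3 edges. P[all 3 edges red] = (1/2)^3, and likewise for blue, so P[monochromatic] = 2·(1/2)^3 = 2^{1 − 3} = 1/4.
By linearity: E[X] = C(12, 3) · 2^{1 − 3} = 220 · 1/4 = 55.
Numerically: E[X] ≈ 55.000000.

E[X] = C(12,3)·2^(1−C(3,2)) = 55 ≈ 55.000000.


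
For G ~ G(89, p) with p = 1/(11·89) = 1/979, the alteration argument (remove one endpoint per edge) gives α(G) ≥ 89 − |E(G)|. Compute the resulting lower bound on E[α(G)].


E[|E(G)|] = C(89, 2)·p = 3916 · (1/979) = 4.
E[α(G)] ≥ n − E[|E(G)|] = 89 − 4 = 85.
Numerically: ≈ 85.000000.
(This is only a lower bound; the true E[α(G)] may be larger.)

E[α(G)] ≥ 85 ≈ 85.000000.


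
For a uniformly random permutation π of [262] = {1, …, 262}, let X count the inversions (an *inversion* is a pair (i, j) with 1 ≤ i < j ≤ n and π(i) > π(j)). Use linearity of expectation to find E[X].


Write X = Σ X_I over the C(262, 2) = 34191 pairs i < j, with X_I the indicator of one inversion.
There are 34191 indicators.
For each fixed pair i < j, the values π(i) and π(j) are two distinct elements of {1, …, 262} in uniformly random order; by symmetry P[π(i) > π(j)] = 1/2.
By linearity: E[X] = 34191 · (1/2) = C(262, 2) · (1/2) = 34191/2 = 34191/2 ≈ 17095.500000.

E[X] = 34191/2 = 17095.500000.


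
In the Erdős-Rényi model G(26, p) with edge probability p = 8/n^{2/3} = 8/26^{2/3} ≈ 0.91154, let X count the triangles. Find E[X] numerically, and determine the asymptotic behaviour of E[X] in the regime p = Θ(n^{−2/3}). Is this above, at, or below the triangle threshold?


Number of potential triangles: C(26, 3) = 2600.
Each occurs with probability p³ ≈ (0.91154)³ ≈ 7.5739645e-01.
By linearity: E[X] = C(26, 3)·p³ ≈ 2600 · 7.5739645e-01 ≈ 1969.23077.
Since α = 2/3 < 1, p = c/n^{2/3} ≫ 1/n is above the triangle threshold p ~ 1/n. Asymptotically E[X] ~ (c³/6)·n^{3(1−α)} = (8³/6)·n^{1} → ∞; triangles are abundant w.h.p.

E[X] ≈ 1969.23077; in regime p = Θ(1/n^{2/3}) E[X] diverges (above the triangle threshold p ~ 1/n).


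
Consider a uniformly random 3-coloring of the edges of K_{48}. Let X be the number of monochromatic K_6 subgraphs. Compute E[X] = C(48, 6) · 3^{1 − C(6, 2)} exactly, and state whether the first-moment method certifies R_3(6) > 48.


E[X] = C(48, 6) · 3^{1 − 15} = 12271512 · 3^{−14} = 12271512/4782969.
As a reduced fraction: E[X] = 4090504/1594323 ≈ 2.566.
Is E[X] < 1? NO.
Since E[X] ≥ 1, the first-moment bound is inconclusive at n = 48; it does NOT by itself certify R_3(6) > 48.

E[X] = 4090504/1594323 ≈ 2.566; E[X] ≥ 1; first-moment method inconclusive here.


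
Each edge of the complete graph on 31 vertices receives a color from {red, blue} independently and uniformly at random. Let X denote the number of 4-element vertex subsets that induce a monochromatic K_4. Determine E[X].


Let X = Σ_S X_S over the C(31, 4) = 31465 subsets S of size 4, where X_S = 1 if the K_4 on S is monochromatic.
For a fixed S, the K_4 on S has C(4, 2) = 6 edges. P[all 6 edges red] = (1/2)^6, and likewise for blue, so P[monochromatic] = 2·(1/2)^6 = 2^{1 − 6} = 1/32.
By linearity: E[X] = C(31, 4) · 2^{1 − 6} = 31465 · 1/32 = 31465/32.
Numerically: E[X] ≈ 983.28125.

E[X] = C(31,4)·2^(1−C(4,2)) = 31465/32 ≈ 983.28125.


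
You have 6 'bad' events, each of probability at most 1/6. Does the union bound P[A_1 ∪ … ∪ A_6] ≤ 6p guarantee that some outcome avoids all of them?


Union bound: P[∪_{i=1}^{6} A_i] ≤ Σ_i P[A_i] ≤ 6·p = 6·(1/6) = 1.
Numerically: 1 ≈ 1.000.
Is 1 < 1? NO.
Since the bound 1 is ≥ 1, the union bound is uninformative here; it does NOT by itself certify existence.

6·p = 1 ≈ 1.000; existence NOT certified by the union bound.
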